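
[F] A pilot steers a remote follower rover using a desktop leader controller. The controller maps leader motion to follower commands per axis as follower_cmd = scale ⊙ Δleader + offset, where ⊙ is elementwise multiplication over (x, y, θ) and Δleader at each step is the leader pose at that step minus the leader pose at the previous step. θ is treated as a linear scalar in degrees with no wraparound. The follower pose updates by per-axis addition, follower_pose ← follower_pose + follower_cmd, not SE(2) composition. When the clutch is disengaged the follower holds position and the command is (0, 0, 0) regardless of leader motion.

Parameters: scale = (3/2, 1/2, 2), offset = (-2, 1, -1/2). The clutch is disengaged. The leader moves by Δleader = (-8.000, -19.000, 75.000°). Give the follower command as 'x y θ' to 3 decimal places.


clutch disengaged → follower holds; cmd = (0, 0, 0)

0.000 0.000 0.000


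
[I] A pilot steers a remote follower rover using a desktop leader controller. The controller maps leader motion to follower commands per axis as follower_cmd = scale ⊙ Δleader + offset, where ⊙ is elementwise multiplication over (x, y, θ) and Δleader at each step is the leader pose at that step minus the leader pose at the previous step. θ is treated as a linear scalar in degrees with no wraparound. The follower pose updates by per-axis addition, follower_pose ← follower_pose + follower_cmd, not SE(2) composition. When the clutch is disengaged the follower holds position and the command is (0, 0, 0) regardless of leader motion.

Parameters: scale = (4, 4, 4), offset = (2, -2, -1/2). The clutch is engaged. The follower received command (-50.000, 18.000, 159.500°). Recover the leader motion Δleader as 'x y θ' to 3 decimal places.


axis x: (-50.000 − 2) / (4) = -13.000
axis y: (18.000 − -2) / (4) = 5.000
axis θ: (159.500 − -1/2) / (4) = 40.000

-13.000 5.000 40.000


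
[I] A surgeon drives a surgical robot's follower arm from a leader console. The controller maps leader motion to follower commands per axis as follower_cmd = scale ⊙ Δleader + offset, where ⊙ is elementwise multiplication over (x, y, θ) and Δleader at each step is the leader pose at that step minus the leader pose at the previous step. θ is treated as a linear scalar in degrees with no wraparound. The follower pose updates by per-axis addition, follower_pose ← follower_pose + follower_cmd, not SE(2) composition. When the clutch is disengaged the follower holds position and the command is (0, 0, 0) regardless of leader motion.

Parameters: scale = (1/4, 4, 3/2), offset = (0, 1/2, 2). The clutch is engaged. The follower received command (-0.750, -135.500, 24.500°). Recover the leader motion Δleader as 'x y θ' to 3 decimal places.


axis x: (-0.750 − 0) / (1/4) = -3.000
axis y: (-135.500 − 1/2) / (4) = -34.000
axis θ: (24.500 − 2) / (3/2) = 15.000

-3.000 -34.000 15.000


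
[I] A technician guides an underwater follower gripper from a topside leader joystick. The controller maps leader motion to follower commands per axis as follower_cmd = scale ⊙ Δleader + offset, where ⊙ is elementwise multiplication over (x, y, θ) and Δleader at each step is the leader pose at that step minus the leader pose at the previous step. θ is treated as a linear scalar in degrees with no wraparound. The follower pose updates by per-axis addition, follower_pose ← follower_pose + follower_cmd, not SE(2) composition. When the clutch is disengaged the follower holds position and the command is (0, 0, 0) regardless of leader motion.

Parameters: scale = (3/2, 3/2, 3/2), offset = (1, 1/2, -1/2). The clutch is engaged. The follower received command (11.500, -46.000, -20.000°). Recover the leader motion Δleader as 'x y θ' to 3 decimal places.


axis x: (11.500 − 1) / (3/2) = 7.000
axis y: (-46.000 − 1/2) / (3/2) = -31.000
axis θ: (-20.000 − -1/2) / (3/2) = -13.000

7.000 -31.000 -13.000


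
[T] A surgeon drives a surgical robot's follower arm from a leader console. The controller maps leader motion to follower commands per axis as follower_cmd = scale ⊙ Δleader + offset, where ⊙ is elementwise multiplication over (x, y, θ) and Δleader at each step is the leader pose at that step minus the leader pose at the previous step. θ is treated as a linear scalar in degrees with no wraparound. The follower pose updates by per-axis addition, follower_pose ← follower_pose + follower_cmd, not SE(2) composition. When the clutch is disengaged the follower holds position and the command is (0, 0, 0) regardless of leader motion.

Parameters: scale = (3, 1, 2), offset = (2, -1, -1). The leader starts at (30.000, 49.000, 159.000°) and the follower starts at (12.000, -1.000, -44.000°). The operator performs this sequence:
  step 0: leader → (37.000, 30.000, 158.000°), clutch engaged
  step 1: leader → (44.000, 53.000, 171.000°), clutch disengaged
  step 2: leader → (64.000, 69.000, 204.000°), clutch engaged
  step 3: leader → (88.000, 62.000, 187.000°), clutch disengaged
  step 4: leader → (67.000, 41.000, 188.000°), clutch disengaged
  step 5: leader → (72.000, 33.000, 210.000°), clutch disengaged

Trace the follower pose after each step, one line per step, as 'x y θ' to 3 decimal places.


35.000 -21.000 -47.000
35.000 -21.000 -47.000
97.000 -6.000 18.000
97.000 -6.000 18.000
97.000 -6.000 18.000
97.000 -6.000 18.000

step 0: Δleader=(7.000, -19.000, -1.000°), engaged; cmd=(23.000, -20.000, -3.000°) → follower=(35.000, -21.000, -47.000°)
step 1: Δleader=(7.000, 23.000, 13.000°), disengaged; cmd=(0,0,0) → follower holds at (35.000, -21.000, -47.000°)
step 2: Δleader=(20.000, 16.000, 33.000°), engaged; cmd=(62.000, 15.000, 65.000°) → follower=(97.000, -6.000, 18.000°)
step 3: Δleader=(24.000, -7.000, -17.000°), disengaged; cmd=(0,0,0) → follower holds at (97.000, -6.000, 18.000°)
step 4: Δleader=(-21.000, -21.000, 1.000°), disengaged; cmd=(0,0,0) → follower holds at (97.000, -6.000, 18.000°)
step 5: Δleader=(5.000, -8.000, 22.000°), disengaged; cmd=(0,0,0) → follower holds at (97.000, -6.000, 18.000°)


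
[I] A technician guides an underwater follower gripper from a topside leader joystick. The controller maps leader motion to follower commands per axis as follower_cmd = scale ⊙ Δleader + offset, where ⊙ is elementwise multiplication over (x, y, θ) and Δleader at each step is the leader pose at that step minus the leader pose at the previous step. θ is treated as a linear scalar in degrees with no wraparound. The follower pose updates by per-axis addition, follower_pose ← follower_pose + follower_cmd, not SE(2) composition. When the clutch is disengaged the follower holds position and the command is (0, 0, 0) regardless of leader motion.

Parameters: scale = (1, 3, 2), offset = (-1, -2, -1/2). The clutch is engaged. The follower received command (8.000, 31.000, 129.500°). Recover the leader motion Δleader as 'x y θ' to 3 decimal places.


axis x: (8.000 − -1) / (1) = 9.000
axis y: (31.000 − -2) / (3) = 11.000
axis θ: (129.500 − -1/2) / (2) = 65.000

9.000 11.000 65.000


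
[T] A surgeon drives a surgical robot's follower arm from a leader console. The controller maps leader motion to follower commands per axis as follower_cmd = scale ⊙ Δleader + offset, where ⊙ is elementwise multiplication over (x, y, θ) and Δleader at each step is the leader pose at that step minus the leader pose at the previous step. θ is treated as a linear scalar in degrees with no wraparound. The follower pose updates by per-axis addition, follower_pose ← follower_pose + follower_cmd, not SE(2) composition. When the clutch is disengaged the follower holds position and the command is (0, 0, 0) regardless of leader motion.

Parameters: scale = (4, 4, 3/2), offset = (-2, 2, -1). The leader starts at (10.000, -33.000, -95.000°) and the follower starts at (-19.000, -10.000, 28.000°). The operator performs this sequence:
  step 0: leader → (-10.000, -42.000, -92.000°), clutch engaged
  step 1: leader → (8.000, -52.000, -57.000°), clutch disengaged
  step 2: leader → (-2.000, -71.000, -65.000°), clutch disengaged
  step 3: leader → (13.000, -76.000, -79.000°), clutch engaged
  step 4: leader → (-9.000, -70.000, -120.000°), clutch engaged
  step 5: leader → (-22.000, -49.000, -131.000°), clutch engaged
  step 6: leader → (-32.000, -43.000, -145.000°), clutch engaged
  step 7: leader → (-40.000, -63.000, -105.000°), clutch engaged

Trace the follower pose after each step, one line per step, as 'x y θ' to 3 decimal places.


step 0: Δleader=(-20.000, -9.000, 3.000°), engaged; cmd=(-82.000, -34.000, 3.500°) → follower=(-101.000, -44.000, 31.500°)
step 1: Δleader=(18.000, -10.000, 35.000°), disengaged; cmd=(0,0,0) → follower holds at (-101.000, -44.000, 31.500°)
step 2: Δleader=(-10.000, -19.000, -8.000°), disengaged; cmd=(0,0,0) → follower holds at (-101.000, -44.000, 31.500°)
step 3: Δleader=(15.000, -5.000, -14.000°), engaged; cmd=(58.000, -18.000, -22.000°) → follower=(-43.000, -62.000, 9.500°)
step 4: Δleader=(-22.000, 6.000, -41.000°), engaged; cmd=(-90.000, 26.000, -62.500°) → follower=(-133.000, -36.000, -53.000°)
step 5: Δleader=(-13.000, 21.000, -11.000°), engaged; cmd=(-54.000, 86.000, -17.500°) → follower=(-187.000, 50.000, -70.500°)
step 6: Δleader=(-10.000, 6.000, -14.000°), engaged; cmd=(-42.000, 26.000, -22.000°) → follower=(-229.000, 76.000, -92.500°)
step 7: Δleader=(-8.000, -20.000, 40.000°), engaged; cmd=(-34.000, -78.000, 59.000°) → follower=(-263.000, -2.000, -33.500°)

-101.000 -44.000 31.500
-101.000 -44.000 31.500
-101.000 -44.000 31.500
-43.000 -62.000 9.500
-133.000 -36.000 -53.000
-187.000 50.000 -70.500
-229.000 76.000 -92.500
-263.000 -2.000 -33.500


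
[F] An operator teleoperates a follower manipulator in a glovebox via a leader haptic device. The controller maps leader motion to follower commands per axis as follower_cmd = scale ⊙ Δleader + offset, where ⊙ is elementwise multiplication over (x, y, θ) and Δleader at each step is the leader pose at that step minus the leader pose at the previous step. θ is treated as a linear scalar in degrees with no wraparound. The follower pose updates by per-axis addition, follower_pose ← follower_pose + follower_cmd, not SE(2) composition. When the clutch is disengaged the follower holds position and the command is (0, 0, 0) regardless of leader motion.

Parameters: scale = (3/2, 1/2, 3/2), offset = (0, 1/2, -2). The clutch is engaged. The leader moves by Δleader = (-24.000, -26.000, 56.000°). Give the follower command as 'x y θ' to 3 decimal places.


axis x: 3/2·-24.000 + 0 = -36.000
axis y: 1/2·-26.000 + 1/2 = -12.500
axis θ: 3/2·56.000 + -2 = 82.000

-36.000 -12.500 82.000


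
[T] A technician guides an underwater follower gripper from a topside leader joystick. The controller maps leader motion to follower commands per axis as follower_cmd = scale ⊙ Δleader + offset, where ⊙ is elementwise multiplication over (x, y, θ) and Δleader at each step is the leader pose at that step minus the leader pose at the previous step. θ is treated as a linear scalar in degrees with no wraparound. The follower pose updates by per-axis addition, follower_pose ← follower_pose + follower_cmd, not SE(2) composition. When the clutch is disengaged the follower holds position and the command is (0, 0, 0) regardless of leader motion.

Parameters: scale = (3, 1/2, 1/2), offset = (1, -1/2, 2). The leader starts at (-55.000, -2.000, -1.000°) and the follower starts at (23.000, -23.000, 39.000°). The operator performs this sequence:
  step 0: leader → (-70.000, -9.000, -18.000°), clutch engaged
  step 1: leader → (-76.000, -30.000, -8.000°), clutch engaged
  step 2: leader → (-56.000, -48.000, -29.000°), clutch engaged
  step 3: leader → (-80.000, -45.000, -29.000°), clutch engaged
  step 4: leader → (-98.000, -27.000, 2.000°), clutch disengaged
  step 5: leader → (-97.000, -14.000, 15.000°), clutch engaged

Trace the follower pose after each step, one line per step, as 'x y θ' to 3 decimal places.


step 0: Δleader=(-15.000, -7.000, -17.000°), engaged; cmd=(-44.000, -4.000, -6.500°) → follower=(-21.000, -27.000, 32.500°)
step 1: Δleader=(-6.000, -21.000, 10.000°), engaged; cmd=(-17.000, -11.000, 7.000°) → follower=(-38.000, -38.000, 39.500°)
step 2: Δleader=(20.000, -18.000, -21.000°), engaged; cmd=(61.000, -9.500, -8.500°) → follower=(23.000, -47.500, 31.000°)
step 3: Δleader=(-24.000, 3.000, 0.000°), engaged; cmd=(-71.000, 1.000, 2.000°) → follower=(-48.000, -46.500, 33.000°)
step 4: Δleader=(-18.000, 18.000, 31.000°), disengaged; cmd=(0,0,0) → follower holds at (-48.000, -46.500, 33.000°)
step 5: Δleader=(1.000, 13.000, 13.000°), engaged; cmd=(4.000, 6.000, 8.500°) → follower=(-44.000, -40.500, 41.500°)

-21.000 -27.000 32.500
-38.000 -38.000 39.500
23.000 -47.500 31.000
-48.000 -46.500 33.000
-48.000 -46.500 33.000
-44.000 -40.500 41.500


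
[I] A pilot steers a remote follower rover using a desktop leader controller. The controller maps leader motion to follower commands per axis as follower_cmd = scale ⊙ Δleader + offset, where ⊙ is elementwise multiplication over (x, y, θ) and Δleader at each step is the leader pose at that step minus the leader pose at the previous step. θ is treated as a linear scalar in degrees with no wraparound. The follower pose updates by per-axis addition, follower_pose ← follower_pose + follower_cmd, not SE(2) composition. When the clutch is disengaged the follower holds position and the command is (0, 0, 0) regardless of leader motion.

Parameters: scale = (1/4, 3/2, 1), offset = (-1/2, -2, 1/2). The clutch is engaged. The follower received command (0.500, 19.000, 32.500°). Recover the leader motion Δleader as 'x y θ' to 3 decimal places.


axis x: (0.500 − -1/2) / (1/4) = 4.000
axis y: (19.000 − -2) / (3/2) = 14.000
axis θ: (32.500 − 1/2) / (1) = 32.000

4.000 14.000 32.000


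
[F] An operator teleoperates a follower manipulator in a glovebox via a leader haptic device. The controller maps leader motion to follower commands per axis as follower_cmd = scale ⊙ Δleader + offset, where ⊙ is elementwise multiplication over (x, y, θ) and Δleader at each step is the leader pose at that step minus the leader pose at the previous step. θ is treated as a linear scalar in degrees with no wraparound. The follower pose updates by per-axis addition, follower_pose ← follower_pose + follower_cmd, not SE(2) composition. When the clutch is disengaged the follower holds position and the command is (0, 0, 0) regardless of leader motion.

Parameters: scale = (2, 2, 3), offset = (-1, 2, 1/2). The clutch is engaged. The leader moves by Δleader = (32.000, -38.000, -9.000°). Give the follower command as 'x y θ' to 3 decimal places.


axis x: 2·32.000 + -1 = 63.000
axis y: 2·-38.000 + 2 = -74.000
axis θ: 3·-9.000 + 1/2 = -26.500

63.000 -74.000 -26.500


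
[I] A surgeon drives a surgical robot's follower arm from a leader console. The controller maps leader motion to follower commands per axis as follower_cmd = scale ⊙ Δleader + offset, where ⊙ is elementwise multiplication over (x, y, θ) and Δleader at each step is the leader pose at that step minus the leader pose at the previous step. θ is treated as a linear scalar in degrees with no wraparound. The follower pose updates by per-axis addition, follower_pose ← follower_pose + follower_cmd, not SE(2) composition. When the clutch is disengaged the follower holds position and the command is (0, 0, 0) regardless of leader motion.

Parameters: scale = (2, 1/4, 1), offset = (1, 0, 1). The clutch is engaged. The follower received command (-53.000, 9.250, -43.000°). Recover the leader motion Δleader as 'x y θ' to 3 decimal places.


axis x: (-53.000 − 1) / (2) = -27.000
axis y: (9.250 − 0) / (1/4) = 37.000
axis θ: (-43.000 − 1) / (1) = -44.000

-27.000 37.000 -44.000


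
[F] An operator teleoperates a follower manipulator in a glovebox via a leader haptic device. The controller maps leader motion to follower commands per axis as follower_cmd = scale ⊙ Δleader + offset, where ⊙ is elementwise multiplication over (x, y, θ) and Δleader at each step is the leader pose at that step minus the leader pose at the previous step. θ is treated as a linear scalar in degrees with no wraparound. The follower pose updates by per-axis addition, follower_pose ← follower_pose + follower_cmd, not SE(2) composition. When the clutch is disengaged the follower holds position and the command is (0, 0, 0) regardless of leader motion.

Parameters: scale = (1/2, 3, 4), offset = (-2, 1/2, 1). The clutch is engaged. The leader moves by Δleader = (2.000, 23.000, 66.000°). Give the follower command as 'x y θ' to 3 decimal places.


-1.000 69.500 265.000

axis x: 1/2·2.000 + -2 = -1.000
axis y: 3·23.000 + 1/2 = 69.500
axis θ: 4·66.000 + 1 = 265.000


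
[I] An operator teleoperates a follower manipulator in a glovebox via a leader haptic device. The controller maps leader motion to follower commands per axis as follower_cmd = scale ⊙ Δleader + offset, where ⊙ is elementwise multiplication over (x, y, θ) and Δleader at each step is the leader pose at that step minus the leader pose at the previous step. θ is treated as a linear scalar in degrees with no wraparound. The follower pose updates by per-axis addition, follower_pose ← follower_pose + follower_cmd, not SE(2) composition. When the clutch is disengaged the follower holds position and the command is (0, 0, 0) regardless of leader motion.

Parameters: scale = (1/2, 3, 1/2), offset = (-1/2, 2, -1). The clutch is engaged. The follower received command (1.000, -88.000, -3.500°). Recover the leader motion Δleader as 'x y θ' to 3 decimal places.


axis x: (1.000 − -1/2) / (1/2) = 3.000
axis y: (-88.000 − 2) / (3) = -30.000
axis θ: (-3.500 − -1) / (1/2) = -5.000

3.000 -30.000 -5.000


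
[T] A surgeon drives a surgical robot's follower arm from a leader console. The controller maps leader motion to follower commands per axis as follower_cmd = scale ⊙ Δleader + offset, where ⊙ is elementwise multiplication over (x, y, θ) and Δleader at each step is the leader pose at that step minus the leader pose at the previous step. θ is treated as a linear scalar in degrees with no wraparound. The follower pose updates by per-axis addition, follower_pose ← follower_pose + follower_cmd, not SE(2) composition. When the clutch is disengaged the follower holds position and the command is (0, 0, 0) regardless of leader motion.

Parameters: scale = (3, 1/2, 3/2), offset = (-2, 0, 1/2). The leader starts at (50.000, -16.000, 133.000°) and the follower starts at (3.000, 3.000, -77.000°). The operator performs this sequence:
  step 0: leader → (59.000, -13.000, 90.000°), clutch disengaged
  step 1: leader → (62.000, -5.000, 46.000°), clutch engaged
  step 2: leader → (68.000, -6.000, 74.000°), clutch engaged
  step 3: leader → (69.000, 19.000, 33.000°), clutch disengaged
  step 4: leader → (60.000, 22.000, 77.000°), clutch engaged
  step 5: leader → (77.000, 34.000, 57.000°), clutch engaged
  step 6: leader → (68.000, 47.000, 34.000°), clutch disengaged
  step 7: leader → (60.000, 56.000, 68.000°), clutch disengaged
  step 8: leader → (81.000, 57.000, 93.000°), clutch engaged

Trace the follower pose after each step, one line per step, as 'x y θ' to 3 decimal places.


3.000 3.000 -77.000
10.000 7.000 -142.500
26.000 6.500 -100.000
26.000 6.500 -100.000
-3.000 8.000 -33.500
46.000 14.000 -63.000
46.000 14.000 -63.000
46.000 14.000 -63.000
107.000 14.500 -25.000

step 0: Δleader=(9.000, 3.000, -43.000°), disengaged; cmd=(0,0,0) → follower holds at (3.000, 3.000, -77.000°)
step 1: Δleader=(3.000, 8.000, -44.000°), engaged; cmd=(7.000, 4.000, -65.500°) → follower=(10.000, 7.000, -142.500°)
step 2: Δleader=(6.000, -1.000, 28.000°), engaged; cmd=(16.000, -0.500, 42.500°) → follower=(26.000, 6.500, -100.000°)
step 3: Δleader=(1.000, 25.000, -41.000°), disengaged; cmd=(0,0,0) → follower holds at (26.000, 6.500, -100.000°)
step 4: Δleader=(-9.000, 3.000, 44.000°), engaged; cmd=(-29.000, 1.500, 66.500°) → follower=(-3.000, 8.000, -33.500°)
step 5: Δleader=(17.000, 12.000, -20.000°), engaged; cmd=(49.000, 6.000, -29.500°) → follower=(46.000, 14.000, -63.000°)
step 6: Δleader=(-9.000, 13.000, -23.000°), disengaged; cmd=(0,0,0) → follower holds at (46.000, 14.000, -63.000°)
step 7: Δleader=(-8.000, 9.000, 34.000°), disengaged; cmd=(0,0,0) → follower holds at (46.000, 14.000, -63.000°)
step 8: Δleader=(21.000, 1.000, 25.000°), engaged; cmd=(61.000, 0.500, 38.000°) → follower=(107.000, 14.500, -25.000°)


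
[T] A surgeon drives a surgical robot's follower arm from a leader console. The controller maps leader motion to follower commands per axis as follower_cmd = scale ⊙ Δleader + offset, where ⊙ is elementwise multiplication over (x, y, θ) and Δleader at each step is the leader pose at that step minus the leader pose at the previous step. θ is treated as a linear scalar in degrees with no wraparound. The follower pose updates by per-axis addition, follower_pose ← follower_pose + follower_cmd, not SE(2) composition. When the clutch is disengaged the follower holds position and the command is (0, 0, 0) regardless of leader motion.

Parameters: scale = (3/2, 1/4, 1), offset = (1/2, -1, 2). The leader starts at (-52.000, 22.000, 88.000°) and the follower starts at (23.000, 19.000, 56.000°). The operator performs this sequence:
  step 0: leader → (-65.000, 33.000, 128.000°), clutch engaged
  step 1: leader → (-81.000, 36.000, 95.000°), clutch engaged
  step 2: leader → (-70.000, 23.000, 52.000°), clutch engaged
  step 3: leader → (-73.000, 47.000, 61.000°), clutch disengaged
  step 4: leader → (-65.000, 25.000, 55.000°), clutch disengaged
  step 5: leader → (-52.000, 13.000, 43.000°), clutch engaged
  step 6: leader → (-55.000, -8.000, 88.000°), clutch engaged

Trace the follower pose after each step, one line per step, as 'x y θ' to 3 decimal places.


4.000 20.750 98.000
-19.500 20.500 67.000
-2.500 16.250 26.000
-2.500 16.250 26.000
-2.500 16.250 26.000
17.500 12.250 16.000
13.500 6.000 63.000

step 0: Δleader=(-13.000, 11.000, 40.000°), engaged; cmd=(-19.000, 1.750, 42.000°) → follower=(4.000, 20.750, 98.000°)
step 1: Δleader=(-16.000, 3.000, -33.000°), engaged; cmd=(-23.500, -0.250, -31.000°) → follower=(-19.500, 20.500, 67.000°)
step 2: Δleader=(11.000, -13.000, -43.000°), engaged; cmd=(17.000, -4.250, -41.000°) → follower=(-2.500, 16.250, 26.000°)
step 3: Δleader=(-3.000, 24.000, 9.000°), disengaged; cmd=(0,0,0) → follower holds at (-2.500, 16.250, 26.000°)
step 4: Δleader=(8.000, -22.000, -6.000°), disengaged; cmd=(0,0,0) → follower holds at (-2.500, 16.250, 26.000°)
step 5: Δleader=(13.000, -12.000, -12.000°), engaged; cmd=(20.000, -4.000, -10.000°) → follower=(17.500, 12.250, 16.000°)
step 6: Δleader=(-3.000, -21.000, 45.000°), engaged; cmd=(-4.000, -6.250, 47.000°) → follower=(13.500, 6.000, 63.000°)


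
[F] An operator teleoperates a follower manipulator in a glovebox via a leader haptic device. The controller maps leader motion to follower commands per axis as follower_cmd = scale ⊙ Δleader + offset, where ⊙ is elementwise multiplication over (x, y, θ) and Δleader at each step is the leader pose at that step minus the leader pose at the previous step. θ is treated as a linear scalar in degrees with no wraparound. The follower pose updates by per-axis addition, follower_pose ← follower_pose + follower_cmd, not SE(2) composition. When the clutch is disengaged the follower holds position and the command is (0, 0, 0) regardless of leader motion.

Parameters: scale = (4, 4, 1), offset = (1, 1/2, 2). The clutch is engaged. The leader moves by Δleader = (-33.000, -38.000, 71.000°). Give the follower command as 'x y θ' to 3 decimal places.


-131.000 -151.500 73.000

axis x: 4·-33.000 + 1 = -131.000
axis y: 4·-38.000 + 1/2 = -151.500
axis θ: 1·71.000 + 2 = 73.000


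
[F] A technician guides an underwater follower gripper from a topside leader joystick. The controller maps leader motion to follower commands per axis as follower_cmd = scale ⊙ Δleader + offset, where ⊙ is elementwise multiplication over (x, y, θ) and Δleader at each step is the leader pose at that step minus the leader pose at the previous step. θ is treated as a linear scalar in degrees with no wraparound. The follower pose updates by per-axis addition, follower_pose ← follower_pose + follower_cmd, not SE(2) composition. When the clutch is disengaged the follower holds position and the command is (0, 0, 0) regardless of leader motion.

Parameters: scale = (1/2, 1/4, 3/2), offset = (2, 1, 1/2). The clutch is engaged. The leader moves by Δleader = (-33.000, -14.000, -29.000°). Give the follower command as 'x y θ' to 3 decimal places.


-14.500 -2.500 -43.000

axis x: 1/2·-33.000 + 2 = -14.500
axis y: 1/4·-14.000 + 1 = -2.500
axis θ: 3/2·-29.000 + 1/2 = -43.000


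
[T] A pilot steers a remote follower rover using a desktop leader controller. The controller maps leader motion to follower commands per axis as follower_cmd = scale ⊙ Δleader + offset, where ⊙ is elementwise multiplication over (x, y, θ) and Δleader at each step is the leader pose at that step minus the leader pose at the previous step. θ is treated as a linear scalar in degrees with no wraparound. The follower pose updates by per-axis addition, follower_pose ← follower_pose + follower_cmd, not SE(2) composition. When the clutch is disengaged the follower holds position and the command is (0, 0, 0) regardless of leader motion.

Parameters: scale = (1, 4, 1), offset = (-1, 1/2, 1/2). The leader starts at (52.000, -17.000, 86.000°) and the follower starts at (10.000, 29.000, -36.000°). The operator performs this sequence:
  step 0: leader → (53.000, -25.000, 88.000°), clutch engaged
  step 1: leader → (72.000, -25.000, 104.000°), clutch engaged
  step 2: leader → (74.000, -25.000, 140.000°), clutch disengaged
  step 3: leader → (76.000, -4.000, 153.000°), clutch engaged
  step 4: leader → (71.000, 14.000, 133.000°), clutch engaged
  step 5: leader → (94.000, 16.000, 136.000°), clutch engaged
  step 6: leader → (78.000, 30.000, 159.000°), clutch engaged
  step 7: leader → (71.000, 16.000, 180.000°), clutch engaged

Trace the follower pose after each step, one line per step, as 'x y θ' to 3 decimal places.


step 0: Δleader=(1.000, -8.000, 2.000°), engaged; cmd=(0.000, -31.500, 2.500°) → follower=(10.000, -2.500, -33.500°)
step 1: Δleader=(19.000, 0.000, 16.000°), engaged; cmd=(18.000, 0.500, 16.500°) → follower=(28.000, -2.000, -17.000°)
step 2: Δleader=(2.000, 0.000, 36.000°), disengaged; cmd=(0,0,0) → follower holds at (28.000, -2.000, -17.000°)
step 3: Δleader=(2.000, 21.000, 13.000°), engaged; cmd=(1.000, 84.500, 13.500°) → follower=(29.000, 82.500, -3.500°)
step 4: Δleader=(-5.000, 18.000, -20.000°), engaged; cmd=(-6.000, 72.500, -19.500°) → follower=(23.000, 155.000, -23.000°)
step 5: Δleader=(23.000, 2.000, 3.000°), engaged; cmd=(22.000, 8.500, 3.500°) → follower=(45.000, 163.500, -19.500°)
step 6: Δleader=(-16.000, 14.000, 23.000°), engaged; cmd=(-17.000, 56.500, 23.500°) → follower=(28.000, 220.000, 4.000°)
step 7: Δleader=(-7.000, -14.000, 21.000°), engaged; cmd=(-8.000, -55.500, 21.500°) → follower=(20.000, 164.500, 25.500°)

10.000 -2.500 -33.500
28.000 -2.000 -17.000
28.000 -2.000 -17.000
29.000 82.500 -3.500
23.000 155.000 -23.000
45.000 163.500 -19.500
28.000 220.000 4.000
20.000 164.500 25.500


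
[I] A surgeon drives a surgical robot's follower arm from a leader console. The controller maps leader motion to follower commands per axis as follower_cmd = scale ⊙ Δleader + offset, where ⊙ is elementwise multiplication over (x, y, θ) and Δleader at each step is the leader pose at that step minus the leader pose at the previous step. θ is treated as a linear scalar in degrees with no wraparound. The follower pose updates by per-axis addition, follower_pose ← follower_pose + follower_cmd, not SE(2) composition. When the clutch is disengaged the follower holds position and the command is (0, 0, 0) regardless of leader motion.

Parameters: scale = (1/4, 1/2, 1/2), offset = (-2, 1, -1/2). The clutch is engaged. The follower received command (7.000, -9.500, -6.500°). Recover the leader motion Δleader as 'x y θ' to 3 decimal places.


36.000 -21.000 -12.000

axis x: (7.000 − -2) / (1/4) = 36.000
axis y: (-9.500 − 1) / (1/2) = -21.000
axis θ: (-6.500 − -1/2) / (1/2) = -12.000


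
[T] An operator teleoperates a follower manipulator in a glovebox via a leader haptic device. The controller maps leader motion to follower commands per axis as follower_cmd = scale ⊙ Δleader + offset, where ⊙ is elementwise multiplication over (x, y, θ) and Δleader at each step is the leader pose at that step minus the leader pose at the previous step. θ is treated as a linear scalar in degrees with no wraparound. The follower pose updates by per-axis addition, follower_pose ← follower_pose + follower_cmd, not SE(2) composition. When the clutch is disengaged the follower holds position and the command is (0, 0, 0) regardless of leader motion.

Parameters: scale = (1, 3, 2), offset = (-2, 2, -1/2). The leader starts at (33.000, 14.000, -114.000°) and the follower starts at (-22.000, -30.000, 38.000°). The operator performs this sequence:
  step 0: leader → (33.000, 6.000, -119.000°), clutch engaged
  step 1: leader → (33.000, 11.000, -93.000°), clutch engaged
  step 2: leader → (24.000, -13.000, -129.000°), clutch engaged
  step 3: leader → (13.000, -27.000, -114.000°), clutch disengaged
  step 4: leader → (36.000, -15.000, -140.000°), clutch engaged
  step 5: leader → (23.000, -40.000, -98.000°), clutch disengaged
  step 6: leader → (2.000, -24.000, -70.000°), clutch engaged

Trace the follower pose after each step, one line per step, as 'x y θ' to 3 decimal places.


-24.000 -52.000 27.500
-26.000 -35.000 79.000
-37.000 -105.000 6.500
-37.000 -105.000 6.500
-16.000 -67.000 -46.000
-16.000 -67.000 -46.000
-39.000 -17.000 9.500

step 0: Δleader=(0.000, -8.000, -5.000°), engaged; cmd=(-2.000, -22.000, -10.500°) → follower=(-24.000, -52.000, 27.500°)
step 1: Δleader=(0.000, 5.000, 26.000°), engaged; cmd=(-2.000, 17.000, 51.500°) → follower=(-26.000, -35.000, 79.000°)
step 2: Δleader=(-9.000, -24.000, -36.000°), engaged; cmd=(-11.000, -70.000, -72.500°) → follower=(-37.000, -105.000, 6.500°)
step 3: Δleader=(-11.000, -14.000, 15.000°), disengaged; cmd=(0,0,0) → follower holds at (-37.000, -105.000, 6.500°)
step 4: Δleader=(23.000, 12.000, -26.000°), engaged; cmd=(21.000, 38.000, -52.500°) → follower=(-16.000, -67.000, -46.000°)
step 5: Δleader=(-13.000, -25.000, 42.000°), disengaged; cmd=(0,0,0) → follower holds at (-16.000, -67.000, -46.000°)
step 6: Δleader=(-21.000, 16.000, 28.000°), engaged; cmd=(-23.000, 50.000, 55.500°) → follower=(-39.000, -17.000, 9.500°)


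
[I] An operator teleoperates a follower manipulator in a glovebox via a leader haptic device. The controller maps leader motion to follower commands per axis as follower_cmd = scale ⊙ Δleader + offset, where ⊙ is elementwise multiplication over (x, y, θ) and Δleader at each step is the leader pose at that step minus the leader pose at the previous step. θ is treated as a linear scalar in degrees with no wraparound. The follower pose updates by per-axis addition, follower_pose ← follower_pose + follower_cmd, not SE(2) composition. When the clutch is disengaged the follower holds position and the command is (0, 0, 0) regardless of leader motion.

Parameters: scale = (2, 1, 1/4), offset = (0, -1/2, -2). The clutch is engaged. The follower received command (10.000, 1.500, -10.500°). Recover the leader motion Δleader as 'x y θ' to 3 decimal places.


5.000 2.000 -34.000

axis x: (10.000 − 0) / (2) = 5.000
axis y: (1.500 − -1/2) / (1) = 2.000
axis θ: (-10.500 − -2) / (1/4) = -34.000


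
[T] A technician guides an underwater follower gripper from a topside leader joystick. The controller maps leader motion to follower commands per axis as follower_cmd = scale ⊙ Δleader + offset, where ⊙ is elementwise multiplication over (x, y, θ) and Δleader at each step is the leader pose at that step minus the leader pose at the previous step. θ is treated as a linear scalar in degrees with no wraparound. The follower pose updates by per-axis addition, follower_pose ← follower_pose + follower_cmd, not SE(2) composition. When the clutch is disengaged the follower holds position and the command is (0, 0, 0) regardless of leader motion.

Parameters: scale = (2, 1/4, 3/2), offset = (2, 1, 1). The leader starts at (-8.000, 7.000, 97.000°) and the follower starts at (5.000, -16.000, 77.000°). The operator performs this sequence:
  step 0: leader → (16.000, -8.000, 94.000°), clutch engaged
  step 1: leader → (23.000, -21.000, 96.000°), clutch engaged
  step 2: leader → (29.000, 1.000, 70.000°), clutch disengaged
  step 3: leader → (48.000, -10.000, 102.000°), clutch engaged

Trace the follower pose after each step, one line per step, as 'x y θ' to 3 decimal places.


step 0: Δleader=(24.000, -15.000, -3.000°), engaged; cmd=(50.000, -2.750, -3.500°) → follower=(55.000, -18.750, 73.500°)
step 1: Δleader=(7.000, -13.000, 2.000°), engaged; cmd=(16.000, -2.250, 4.000°) → follower=(71.000, -21.000, 77.500°)
step 2: Δleader=(6.000, 22.000, -26.000°), disengaged; cmd=(0,0,0) → follower holds at (71.000, -21.000, 77.500°)
step 3: Δleader=(19.000, -11.000, 32.000°), engaged; cmd=(40.000, -1.750, 49.000°) → follower=(111.000, -22.750, 126.500°)

55.000 -18.750 73.500
71.000 -21.000 77.500
71.000 -21.000 77.500
111.000 -22.750 126.500


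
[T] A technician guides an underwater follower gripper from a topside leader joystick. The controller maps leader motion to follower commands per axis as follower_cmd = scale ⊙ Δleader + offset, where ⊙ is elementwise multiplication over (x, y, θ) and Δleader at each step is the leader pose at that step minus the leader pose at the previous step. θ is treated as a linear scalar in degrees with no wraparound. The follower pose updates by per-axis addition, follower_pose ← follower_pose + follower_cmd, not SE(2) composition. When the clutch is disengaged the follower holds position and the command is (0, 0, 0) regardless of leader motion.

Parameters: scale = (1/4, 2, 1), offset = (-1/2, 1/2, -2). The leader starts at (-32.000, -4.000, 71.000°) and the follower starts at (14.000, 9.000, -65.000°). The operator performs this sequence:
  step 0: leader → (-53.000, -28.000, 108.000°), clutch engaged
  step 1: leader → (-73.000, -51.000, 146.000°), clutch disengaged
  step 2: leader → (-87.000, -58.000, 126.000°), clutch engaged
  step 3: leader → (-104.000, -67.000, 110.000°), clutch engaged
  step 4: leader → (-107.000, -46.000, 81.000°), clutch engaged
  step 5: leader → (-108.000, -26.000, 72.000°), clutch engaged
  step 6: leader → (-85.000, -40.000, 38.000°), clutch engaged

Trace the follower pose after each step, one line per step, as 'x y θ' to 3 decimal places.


step 0: Δleader=(-21.000, -24.000, 37.000°), engaged; cmd=(-5.750, -47.500, 35.000°) → follower=(8.250, -38.500, -30.000°)
step 1: Δleader=(-20.000, -23.000, 38.000°), disengaged; cmd=(0,0,0) → follower holds at (8.250, -38.500, -30.000°)
step 2: Δleader=(-14.000, -7.000, -20.000°), engaged; cmd=(-4.000, -13.500, -22.000°) → follower=(4.250, -52.000, -52.000°)
step 3: Δleader=(-17.000, -9.000, -16.000°), engaged; cmd=(-4.750, -17.500, -18.000°) → follower=(-0.500, -69.500, -70.000°)
step 4: Δleader=(-3.000, 21.000, -29.000°), engaged; cmd=(-1.250, 42.500, -31.000°) → follower=(-1.750, -27.000, -101.000°)
step 5: Δleader=(-1.000, 20.000, -9.000°), engaged; cmd=(-0.750, 40.500, -11.000°) → follower=(-2.500, 13.500, -112.000°)
step 6: Δleader=(23.000, -14.000, -34.000°), engaged; cmd=(5.250, -27.500, -36.000°) → follower=(2.750, -14.000, -148.000°)

8.250 -38.500 -30.000
8.250 -38.500 -30.000
4.250 -52.000 -52.000
-0.500 -69.500 -70.000
-1.750 -27.000 -101.000
-2.500 13.500 -112.000
2.750 -14.000 -148.000


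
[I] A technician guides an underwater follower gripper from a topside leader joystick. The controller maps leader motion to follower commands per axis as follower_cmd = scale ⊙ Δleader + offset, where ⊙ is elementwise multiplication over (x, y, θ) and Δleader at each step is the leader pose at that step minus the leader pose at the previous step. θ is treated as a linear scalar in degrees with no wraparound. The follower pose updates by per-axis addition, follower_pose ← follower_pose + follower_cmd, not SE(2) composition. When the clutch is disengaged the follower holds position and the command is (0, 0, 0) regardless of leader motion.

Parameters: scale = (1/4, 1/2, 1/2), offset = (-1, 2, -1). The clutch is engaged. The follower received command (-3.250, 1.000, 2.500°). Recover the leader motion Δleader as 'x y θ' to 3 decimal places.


axis x: (-3.250 − -1) / (1/4) = -9.000
axis y: (1.000 − 2) / (1/2) = -2.000
axis θ: (2.500 − -1) / (1/2) = 7.000

-9.000 -2.000 7.000


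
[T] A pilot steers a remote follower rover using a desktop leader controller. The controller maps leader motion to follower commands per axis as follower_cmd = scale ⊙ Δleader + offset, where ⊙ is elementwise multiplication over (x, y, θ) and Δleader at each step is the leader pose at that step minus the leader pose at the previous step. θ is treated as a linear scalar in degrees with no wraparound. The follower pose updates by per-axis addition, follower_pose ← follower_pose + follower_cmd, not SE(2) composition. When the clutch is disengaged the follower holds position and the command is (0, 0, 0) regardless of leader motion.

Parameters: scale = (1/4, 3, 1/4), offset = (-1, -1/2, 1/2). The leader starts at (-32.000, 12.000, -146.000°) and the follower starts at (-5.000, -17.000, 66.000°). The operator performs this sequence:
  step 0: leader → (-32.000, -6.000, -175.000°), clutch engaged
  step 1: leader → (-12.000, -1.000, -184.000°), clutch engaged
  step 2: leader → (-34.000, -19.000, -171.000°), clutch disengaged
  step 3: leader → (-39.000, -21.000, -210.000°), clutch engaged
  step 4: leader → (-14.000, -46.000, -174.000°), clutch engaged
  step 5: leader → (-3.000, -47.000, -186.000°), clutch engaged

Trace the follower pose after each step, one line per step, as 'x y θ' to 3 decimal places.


-6.000 -71.500 59.250
-2.000 -57.000 57.500
-2.000 -57.000 57.500
-4.250 -63.500 48.250
1.000 -139.000 57.750
2.750 -142.500 55.250

step 0: Δleader=(0.000, -18.000, -29.000°), engaged; cmd=(-1.000, -54.500, -6.750°) → follower=(-6.000, -71.500, 59.250°)
step 1: Δleader=(20.000, 5.000, -9.000°), engaged; cmd=(4.000, 14.500, -1.750°) → follower=(-2.000, -57.000, 57.500°)
step 2: Δleader=(-22.000, -18.000, 13.000°), disengaged; cmd=(0,0,0) → follower holds at (-2.000, -57.000, 57.500°)
step 3: Δleader=(-5.000, -2.000, -39.000°), engaged; cmd=(-2.250, -6.500, -9.250°) → follower=(-4.250, -63.500, 48.250°)
step 4: Δleader=(25.000, -25.000, 36.000°), engaged; cmd=(5.250, -75.500, 9.500°) → follower=(1.000, -139.000, 57.750°)
step 5: Δleader=(11.000, -1.000, -12.000°), engaged; cmd=(1.750, -3.500, -2.500°) → follower=(2.750, -142.500, 55.250°)


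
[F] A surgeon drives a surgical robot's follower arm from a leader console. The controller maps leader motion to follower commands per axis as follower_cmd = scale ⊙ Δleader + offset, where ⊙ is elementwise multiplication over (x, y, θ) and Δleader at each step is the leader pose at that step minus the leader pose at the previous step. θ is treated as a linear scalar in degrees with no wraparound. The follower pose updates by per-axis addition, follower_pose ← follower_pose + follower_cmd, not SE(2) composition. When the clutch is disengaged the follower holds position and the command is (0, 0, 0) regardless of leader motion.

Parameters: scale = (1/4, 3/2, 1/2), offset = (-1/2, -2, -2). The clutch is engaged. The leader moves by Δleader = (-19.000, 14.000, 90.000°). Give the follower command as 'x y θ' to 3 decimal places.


axis x: 1/4·-19.000 + -1/2 = -5.250
axis y: 3/2·14.000 + -2 = 19.000
axis θ: 1/2·90.000 + -2 = 43.000

-5.250 19.000 43.000
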